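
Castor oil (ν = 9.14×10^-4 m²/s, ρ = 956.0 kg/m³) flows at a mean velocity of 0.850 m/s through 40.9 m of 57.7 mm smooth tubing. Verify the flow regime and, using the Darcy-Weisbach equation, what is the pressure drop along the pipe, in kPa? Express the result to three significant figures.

Re = VD/ν = 0.850·0.05770/9.14×10^-4 = 53.7 → laminar (Re < 2300)
f = 64/Re = 1.193
h_f = f(L/D)V²/(2g) = 1.193·(40.9/0.05770)·0.850²/(2·9.81) = 31.13 m
Δp = ρg·h_f = 956.0·9.81·31.13 = 292.0 kPa

Δp ≈ 292 kPa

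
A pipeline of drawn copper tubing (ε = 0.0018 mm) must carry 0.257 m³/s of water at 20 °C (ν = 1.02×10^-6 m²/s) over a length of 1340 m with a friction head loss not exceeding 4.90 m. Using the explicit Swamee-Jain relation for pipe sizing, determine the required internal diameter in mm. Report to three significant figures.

D ≈ 456 mm

Swamee-Jain (Type III): D = 0.66·[ε^1.25·(LQ²/(gh_f))^4.75 + ν·Q^9.4·(L/(gh_f))^5.2]^0.04
LQ²/(gh_f) = 1.841; L/(gh_f) = 27.88
Term 1 = ε^1.25·(…)^4.75 = 1.20×10^-6; Term 2 = ν·Q^9.4·(…)^5.2 = 9.49×10^-5
D = 0.66·(1.20×10^-6 + 9.49×10^-5)^0.04 = 0.4559 m = 456 mm
Check: V = 1.57 m/s, Re = 7.04×10^5, f = 0.01241, h_f = 4.61 m ≈ 4.90 m ✓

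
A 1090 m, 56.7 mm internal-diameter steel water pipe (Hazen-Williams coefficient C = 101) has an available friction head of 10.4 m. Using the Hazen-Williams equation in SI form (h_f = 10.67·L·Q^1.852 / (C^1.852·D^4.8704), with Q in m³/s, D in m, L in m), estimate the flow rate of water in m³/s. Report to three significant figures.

Rearranging: Q = [h_f·C^1.852·D^4.8704 / (10.67·L)]^(1/1.852)
Q = [10.4·101^1.852·0.0567^4.8704 / (10.67·1090)]^0.540 = 0.001203 m³/s

Q ≈ 0.00120 m³/s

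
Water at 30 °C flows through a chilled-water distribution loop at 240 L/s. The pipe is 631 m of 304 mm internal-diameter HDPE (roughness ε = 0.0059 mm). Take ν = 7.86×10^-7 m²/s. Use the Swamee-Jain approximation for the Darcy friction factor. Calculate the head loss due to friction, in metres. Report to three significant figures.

V = 4Q/(πD²) = 4·0.240/(π·0.304²) = 3.307 m/s
Re = VD/ν = 3.307·0.304/7.86×10^-7 = 1.28×10^6 → turbulent
ε/D = 0.0059/304 = 1.94×10^-5
Swamee-Jain: f = 0.01167
h_f = f(L/D)V²/(2g) = 0.01167·(631/0.304)·3.307²/(2·9.81) = 13.50 m

h_f ≈ 13.5 m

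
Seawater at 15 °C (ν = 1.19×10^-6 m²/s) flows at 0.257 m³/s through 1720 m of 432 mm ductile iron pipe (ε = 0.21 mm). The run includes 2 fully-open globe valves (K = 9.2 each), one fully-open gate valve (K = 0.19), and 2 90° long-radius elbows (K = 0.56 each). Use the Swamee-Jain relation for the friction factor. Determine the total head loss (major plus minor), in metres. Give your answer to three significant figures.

H_L ≈ 14.0 m

V = 4Q/(πD²) = 1.753 m/s; V²/2g = 0.1567 m
Re = 6.37×10^5, ε/D = 4.86×10^-4 → f = 0.01749 (Swamee-Jain)
Major: h_f = f(L/D)·V²/2g = 0.01749·3981·0.1567 = 10.91 m
Minor: ΣK = 19.7; h_m = ΣK·V²/2g = 3.088 m
Total H_L = 10.91 + 3.088 = 14.00 m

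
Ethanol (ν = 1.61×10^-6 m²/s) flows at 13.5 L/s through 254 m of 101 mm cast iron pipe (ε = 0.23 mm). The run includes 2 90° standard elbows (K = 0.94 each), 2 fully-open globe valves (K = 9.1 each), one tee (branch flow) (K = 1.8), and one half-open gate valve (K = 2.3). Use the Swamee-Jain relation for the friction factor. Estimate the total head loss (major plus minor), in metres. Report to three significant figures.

H_L ≈ 12.9 m

V = 4Q/(πD²) = 1.685 m/s; V²/2g = 0.1447 m
Re = 1.06×10^5, ε/D = 0.00228 → f = 0.02596 (Swamee-Jain)
Major: h_f = f(L/D)·V²/2g = 0.02596·2515·0.1447 = 9.447 m
Minor: ΣK = 24.2; h_m = ΣK·V²/2g = 3.499 m
Total H_L = 9.447 + 3.499 = 12.95 m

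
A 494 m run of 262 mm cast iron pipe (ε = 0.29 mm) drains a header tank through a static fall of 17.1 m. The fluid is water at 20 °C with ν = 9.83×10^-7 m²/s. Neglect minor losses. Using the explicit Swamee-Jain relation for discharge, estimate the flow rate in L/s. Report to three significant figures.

Swamee-Jain (Type II): Q = -0.965·√(gD⁵h_f/L)·ln[ε/(3.7D) + √(3.17ν²L/(gD³h_f))]
√(gD⁵h_f/L) = √(9.81·0.262⁵·17.1/494) = 0.02047
ε/(3.7D) = 2.99×10^-4; √(3.17ν²L/(gD³h_f)) = 2.24×10^-5
Q = -0.965·0.02047·ln(3.215×10^-4) = 0.1589 m³/s
Check: V = 2.95 m/s, Re = 7.86×10^5, f = 0.02059, h_f = 17.2 m ≈ 17.1 m ✓

Q ≈ 159 L/s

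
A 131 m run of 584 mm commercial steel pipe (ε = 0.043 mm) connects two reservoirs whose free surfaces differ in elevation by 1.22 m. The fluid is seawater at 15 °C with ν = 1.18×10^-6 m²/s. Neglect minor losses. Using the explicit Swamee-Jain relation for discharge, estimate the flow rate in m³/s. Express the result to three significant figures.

Swamee-Jain (Type II): Q = -0.965·√(gD⁵h_f/L)·ln[ε/(3.7D) + √(3.17ν²L/(gD³h_f))]
√(gD⁵h_f/L) = √(9.81·0.584⁵·1.22/131) = 0.07878
ε/(3.7D) = 1.99×10^-5; √(3.17ν²L/(gD³h_f)) = 1.56×10^-5
Q = -0.965·0.07878·ln(3.547×10^-5) = 0.7790 m³/s
Check: V = 2.91 m/s, Re = 1.44×10^6, f = 0.01269, h_f = 1.23 m ≈ 1.22 m ✓

Q ≈ 0.779 m³/s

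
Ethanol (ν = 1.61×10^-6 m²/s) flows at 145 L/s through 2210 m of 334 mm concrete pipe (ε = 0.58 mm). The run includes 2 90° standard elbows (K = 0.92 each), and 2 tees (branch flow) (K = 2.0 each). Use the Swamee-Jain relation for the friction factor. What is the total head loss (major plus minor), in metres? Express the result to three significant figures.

H_L ≈ 22.3 m

V = 4Q/(πD²) = 1.655 m/s; V²/2g = 0.1396 m
Re = 3.43×10^5, ε/D = 0.00174 → f = 0.02329 (Swamee-Jain)
Major: h_f = f(L/D)·V²/2g = 0.02329·6617·0.1396 = 21.51 m
Minor: ΣK = 5.84; h_m = ΣK·V²/2g = 0.8152 m
Total H_L = 21.51 + 0.8152 = 22.33 m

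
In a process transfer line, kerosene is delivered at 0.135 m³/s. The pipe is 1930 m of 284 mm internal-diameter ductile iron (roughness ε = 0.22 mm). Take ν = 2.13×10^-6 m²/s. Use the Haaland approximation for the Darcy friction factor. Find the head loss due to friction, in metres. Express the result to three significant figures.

h_f ≈ 30.8 m

V = 4Q/(πD²) = 4·0.135/(π·0.284²) = 2.131 m/s
Re = VD/ν = 2.131·0.284/2.13×10^-6 = 2.84×10^5 → turbulent
ε/D = 0.22/284 = 7.75×10^-4
Haaland: f = 0.01957
h_f = f(L/D)V²/(2g) = 0.01957·(1930/0.284)·2.131²/(2·9.81) = 30.78 m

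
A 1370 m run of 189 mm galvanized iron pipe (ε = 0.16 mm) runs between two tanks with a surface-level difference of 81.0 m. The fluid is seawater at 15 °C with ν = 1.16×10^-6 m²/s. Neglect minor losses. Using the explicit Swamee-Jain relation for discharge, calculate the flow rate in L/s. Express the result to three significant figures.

Q ≈ 94.1 L/s

Swamee-Jain (Type II): Q = -0.965·√(gD⁵h_f/L)·ln[ε/(3.7D) + √(3.17ν²L/(gD³h_f))]
√(gD⁵h_f/L) = √(9.81·0.189⁵·81.0/1370) = 0.01183
ε/(3.7D) = 2.29×10^-4; √(3.17ν²L/(gD³h_f)) = 3.30×10^-5
Q = -0.965·0.01183·ln(2.618×10^-4) = 0.09413 m³/s
Check: V = 3.36 m/s, Re = 5.47×10^5, f = 0.01960, h_f = 81.5 m ≈ 81.0 m ✓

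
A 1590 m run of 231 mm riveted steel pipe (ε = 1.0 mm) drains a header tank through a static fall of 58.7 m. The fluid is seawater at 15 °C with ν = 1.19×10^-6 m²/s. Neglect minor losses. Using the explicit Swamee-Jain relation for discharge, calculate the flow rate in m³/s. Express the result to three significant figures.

Q ≈ 0.100 m³/s

Swamee-Jain (Type II): Q = -0.965·√(gD⁵h_f/L)·ln[ε/(3.7D) + √(3.17ν²L/(gD³h_f))]
√(gD⁵h_f/L) = √(9.81·0.231⁵·58.7/1590) = 0.01543
ε/(3.7D) = 0.00117; √(3.17ν²L/(gD³h_f)) = 3.17×10^-5
Q = -0.965·0.01543·ln(0.001202) = 0.1001 m³/s
Check: V = 2.39 m/s, Re = 4.64×10^5, f = 0.02942, h_f = 58.9 m ≈ 58.7 m ✓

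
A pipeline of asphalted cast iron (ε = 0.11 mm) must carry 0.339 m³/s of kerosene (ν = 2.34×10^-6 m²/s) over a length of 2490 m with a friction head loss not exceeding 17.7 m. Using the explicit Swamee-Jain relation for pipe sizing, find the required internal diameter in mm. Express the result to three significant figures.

Swamee-Jain (Type III): D = 0.66·[ε^1.25·(LQ²/(gh_f))^4.75 + ν·Q^9.4·(L/(gh_f))^5.2]^0.04
LQ²/(gh_f) = 1.648; L/(gh_f) = 14.34
Term 1 = ε^1.25·(…)^4.75 = 1.21×10^-4; Term 2 = ν·Q^9.4·(…)^5.2 = 9.27×10^-5
D = 0.66·(1.21×10^-4 + 9.27×10^-5)^0.04 = 0.4707 m = 471 mm
Check: V = 1.95 m/s, Re = 3.92×10^5, f = 0.01615, h_f = 16.5 m ≈ 17.7 m ✓

D ≈ 471 mm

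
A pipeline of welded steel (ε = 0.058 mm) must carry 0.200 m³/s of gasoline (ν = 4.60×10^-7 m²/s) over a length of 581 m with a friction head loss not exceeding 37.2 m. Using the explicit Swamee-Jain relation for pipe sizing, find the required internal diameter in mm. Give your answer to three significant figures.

Swamee-Jain (Type III): D = 0.66·[ε^1.25·(LQ²/(gh_f))^4.75 + ν·Q^9.4·(L/(gh_f))^5.2]^0.04
LQ²/(gh_f) = 0.06368; L/(gh_f) = 1.592
Term 1 = ε^1.25·(…)^4.75 = 1.06×10^-11; Term 2 = ν·Q^9.4·(…)^5.2 = 1.39×10^-12
D = 0.66·(1.06×10^-11 + 1.39×10^-12)^0.04 = 0.2413 m = 241 mm
Check: V = 4.37 m/s, Re = 2.29×10^6, f = 0.01472, h_f = 34.5 m ≈ 37.2 m ✓

D ≈ 241 mm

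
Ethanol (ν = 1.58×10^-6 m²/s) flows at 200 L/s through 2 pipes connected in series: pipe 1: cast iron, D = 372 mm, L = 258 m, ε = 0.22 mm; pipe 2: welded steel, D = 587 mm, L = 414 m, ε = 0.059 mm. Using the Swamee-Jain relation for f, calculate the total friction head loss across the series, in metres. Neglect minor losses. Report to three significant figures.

Pipe 1: V = 1.840 m/s, Re = 4.33×10^5, ε/D = 5.91×10^-4, f = 0.01845, h_1 = f(L/D)V²/2g = 2.208 m
Pipe 2: V = 0.7390 m/s, Re = 2.75×10^5, ε/D = 1.01×10^-4, f = 0.01564, h_2 = f(L/D)V²/2g = 0.3070 m
Series → Q common, losses add: H = Σh = 2.515 m

H ≈ 2.52 m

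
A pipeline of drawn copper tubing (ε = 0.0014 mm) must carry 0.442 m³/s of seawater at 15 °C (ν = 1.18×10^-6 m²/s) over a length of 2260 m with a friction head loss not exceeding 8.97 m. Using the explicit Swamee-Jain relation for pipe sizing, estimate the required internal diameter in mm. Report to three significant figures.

D ≈ 553 mm

Swamee-Jain (Type III): D = 0.66·[ε^1.25·(LQ²/(gh_f))^4.75 + ν·Q^9.4·(L/(gh_f))^5.2]^0.04
LQ²/(gh_f) = 5.018; L/(gh_f) = 25.68
Term 1 = ε^1.25·(…)^4.75 = 1.02×10^-4; Term 2 = ν·Q^9.4·(…)^5.2 = 0.0117
D = 0.66·(1.02×10^-4 + 0.0117)^0.04 = 0.5527 m = 553 mm
Check: V = 1.84 m/s, Re = 8.63×10^5, f = 0.01196, h_f = 8.46 m ≈ 8.97 m ✓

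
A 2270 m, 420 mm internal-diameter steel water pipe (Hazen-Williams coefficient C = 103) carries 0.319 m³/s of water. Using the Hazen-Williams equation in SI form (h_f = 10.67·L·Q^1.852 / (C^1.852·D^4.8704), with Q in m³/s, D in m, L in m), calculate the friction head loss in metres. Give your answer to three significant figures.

h_f = 10.67·2270·0.319^1.852 / (103^1.852·0.420^4.8704) = 37.36 m

h_f ≈ 37.4 m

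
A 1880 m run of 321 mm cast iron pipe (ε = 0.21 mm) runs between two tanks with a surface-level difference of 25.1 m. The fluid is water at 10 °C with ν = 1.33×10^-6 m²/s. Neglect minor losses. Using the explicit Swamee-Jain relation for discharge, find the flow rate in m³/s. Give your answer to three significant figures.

Q ≈ 0.172 m³/s

Swamee-Jain (Type II): Q = -0.965·√(gD⁵h_f/L)·ln[ε/(3.7D) + √(3.17ν²L/(gD³h_f))]
√(gD⁵h_f/L) = √(9.81·0.321⁵·25.1/1880) = 0.02113
ε/(3.7D) = 1.77×10^-4; √(3.17ν²L/(gD³h_f)) = 3.60×10^-5
Q = -0.965·0.02113·ln(2.128×10^-4) = 0.1724 m³/s
Check: V = 2.13 m/s, Re = 5.14×10^5, f = 0.01866, h_f = 25.3 m ≈ 25.1 m ✓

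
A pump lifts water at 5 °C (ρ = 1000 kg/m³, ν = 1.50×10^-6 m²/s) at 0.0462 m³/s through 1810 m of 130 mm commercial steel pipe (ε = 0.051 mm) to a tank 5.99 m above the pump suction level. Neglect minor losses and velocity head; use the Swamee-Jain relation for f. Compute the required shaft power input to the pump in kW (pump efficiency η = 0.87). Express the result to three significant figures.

V = 4Q/(πD²) = 3.481 m/s; Re = 3.02×10^5; ε/D = 3.92×10^-4; f = 0.01767
h_f = f(L/D)V²/2g = 151.9 m
Total head H = z + h_f = 5.99 + 151.9 = 157.9 m
P_hyd = ρgQH = 1000·9.81·0.0462·157.9 = 71.57 kW
P_shaft = P_hyd/η = 71.57/0.87 = 82.26 kW

P_shaft ≈ 82.3 kW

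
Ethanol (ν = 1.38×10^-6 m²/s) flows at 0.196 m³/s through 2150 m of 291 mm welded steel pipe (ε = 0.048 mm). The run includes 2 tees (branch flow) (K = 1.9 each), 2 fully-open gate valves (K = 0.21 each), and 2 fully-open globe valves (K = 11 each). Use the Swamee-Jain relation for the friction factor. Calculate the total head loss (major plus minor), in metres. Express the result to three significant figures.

H_L ≈ 60.3 m

V = 4Q/(πD²) = 2.947 m/s; V²/2g = 0.4427 m
Re = 6.21×10^5, ε/D = 1.65×10^-4 → f = 0.01488 (Swamee-Jain)
Major: h_f = f(L/D)·V²/2g = 0.01488·7388·0.4427 = 48.67 m
Minor: ΣK = 26.2; h_m = ΣK·V²/2g = 11.61 m
Total H_L = 48.67 + 11.61 = 60.27 m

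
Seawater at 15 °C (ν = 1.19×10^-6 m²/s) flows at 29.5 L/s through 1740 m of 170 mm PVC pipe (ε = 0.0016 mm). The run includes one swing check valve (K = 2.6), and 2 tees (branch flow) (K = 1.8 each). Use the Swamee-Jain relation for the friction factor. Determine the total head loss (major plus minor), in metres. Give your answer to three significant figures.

V = 4Q/(πD²) = 1.300 m/s; V²/2g = 0.08609 m
Re = 1.86×10^5, ε/D = 9.41×10^-6 → f = 0.01584 (Swamee-Jain)
Major: h_f = f(L/D)·V²/2g = 0.01584·10235·0.08609 = 13.96 m
Minor: ΣK = 6.20; h_m = ΣK·V²/2g = 0.5338 m
Total H_L = 13.96 + 0.5338 = 14.49 m

H_L ≈ 14.5 m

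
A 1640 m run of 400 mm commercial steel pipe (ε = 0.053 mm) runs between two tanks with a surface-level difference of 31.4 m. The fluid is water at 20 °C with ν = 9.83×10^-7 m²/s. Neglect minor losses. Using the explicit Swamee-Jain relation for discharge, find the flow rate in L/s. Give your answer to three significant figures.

Swamee-Jain (Type II): Q = -0.965·√(gD⁵h_f/L)·ln[ε/(3.7D) + √(3.17ν²L/(gD³h_f))]
√(gD⁵h_f/L) = √(9.81·0.400⁵·31.4/1640) = 0.04386
ε/(3.7D) = 3.58×10^-5; √(3.17ν²L/(gD³h_f)) = 1.60×10^-5
Q = -0.965·0.04386·ln(5.177×10^-5) = 0.4176 m³/s
Check: V = 3.32 m/s, Re = 1.35×10^6, f = 0.01369, h_f = 31.6 m ≈ 31.4 m ✓

Q ≈ 418 L/s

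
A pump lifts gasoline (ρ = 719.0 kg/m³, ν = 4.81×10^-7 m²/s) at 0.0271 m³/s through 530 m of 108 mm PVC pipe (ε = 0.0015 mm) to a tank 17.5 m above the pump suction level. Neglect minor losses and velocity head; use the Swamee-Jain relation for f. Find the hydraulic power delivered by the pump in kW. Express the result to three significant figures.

V = 4Q/(πD²) = 2.958 m/s; Re = 6.64×10^5; ε/D = 1.39×10^-5; f = 0.01271
h_f = f(L/D)V²/2g = 27.83 m
Total head H = z + h_f = 17.5 + 27.83 = 45.33 m
P_hyd = ρgQH = 719.0·9.81·0.0271·45.33 = 8.664 kW

P_hyd ≈ 8.66 kW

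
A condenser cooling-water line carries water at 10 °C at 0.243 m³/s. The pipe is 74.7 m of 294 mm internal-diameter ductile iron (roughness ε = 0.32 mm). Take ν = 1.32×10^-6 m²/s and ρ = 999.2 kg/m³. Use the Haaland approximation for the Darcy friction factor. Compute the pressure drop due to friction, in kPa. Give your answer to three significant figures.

Δp ≈ 33.2 kPa

V = 4Q/(πD²) = 4·0.243/(π·0.294²) = 3.579 m/s
Re = VD/ν = 3.579·0.294/1.32×10^-6 = 7.97×10^5 → turbulent
ε/D = 0.32/294 = 0.00109
Haaland: f = 0.02040
h_f = f(L/D)V²/(2g) = 0.02040·(74.7/0.294)·3.579²/(2·9.81) = 3.385 m
Δp = ρg·h_f = 999.2·9.81·3.385 = 33.18 kPa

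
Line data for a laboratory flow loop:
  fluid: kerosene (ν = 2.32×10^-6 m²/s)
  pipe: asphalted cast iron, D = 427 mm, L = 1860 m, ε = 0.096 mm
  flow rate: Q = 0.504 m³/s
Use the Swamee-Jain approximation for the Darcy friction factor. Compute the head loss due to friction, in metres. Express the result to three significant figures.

h_f ≈ 42.5 m

V = 4Q/(πD²) = 4·0.504/(π·0.427²) = 3.520 m/s
Re = VD/ν = 3.520·0.427/2.32×10^-6 = 6.48×10^5 → turbulent
ε/D = 0.096/427 = 2.25×10^-4
Swamee-Jain: f = 0.01544
h_f = f(L/D)V²/(2g) = 0.01544·(1860/0.427)·3.520²/(2·9.81) = 42.45 m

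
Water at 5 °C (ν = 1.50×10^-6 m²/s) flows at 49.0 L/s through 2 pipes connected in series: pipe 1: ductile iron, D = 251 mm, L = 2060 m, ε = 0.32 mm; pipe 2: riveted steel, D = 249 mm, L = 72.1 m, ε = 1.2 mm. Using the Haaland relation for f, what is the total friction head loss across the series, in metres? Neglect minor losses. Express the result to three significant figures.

Pipe 1: V = 0.9903 m/s, Re = 1.66×10^5, ε/D = 0.00127, f = 0.02215, h_1 = f(L/D)V²/2g = 9.086 m
Pipe 2: V = 1.006 m/s, Re = 1.67×10^5, ε/D = 0.00482, f = 0.03062, h_2 = f(L/D)V²/2g = 0.4576 m
Series → Q common, losses add: H = Σh = 9.544 m

H ≈ 9.54 m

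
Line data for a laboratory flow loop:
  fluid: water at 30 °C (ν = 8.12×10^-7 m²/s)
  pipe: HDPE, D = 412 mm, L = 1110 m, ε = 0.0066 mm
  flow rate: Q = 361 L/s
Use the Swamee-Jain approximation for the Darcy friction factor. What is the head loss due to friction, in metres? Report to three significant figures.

V = 4Q/(πD²) = 4·0.361/(π·0.412²) = 2.708 m/s
Re = VD/ν = 2.708·0.412/8.12×10^-7 = 1.37×10^6 → turbulent
ε/D = 0.0066/412 = 1.60×10^-5
Swamee-Jain: f = 0.01148
h_f = f(L/D)V²/(2g) = 0.01148·(1110/0.412)·2.708²/(2·9.81) = 11.55 m

h_f ≈ 11.6 m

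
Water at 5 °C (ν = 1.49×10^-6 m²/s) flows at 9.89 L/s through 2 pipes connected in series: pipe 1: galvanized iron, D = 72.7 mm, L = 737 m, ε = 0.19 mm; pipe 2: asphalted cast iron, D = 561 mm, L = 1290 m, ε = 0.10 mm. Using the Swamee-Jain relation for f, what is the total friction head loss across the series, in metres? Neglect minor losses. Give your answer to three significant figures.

H ≈ 78.2 m

Pipe 1: V = 2.383 m/s, Re = 1.16×10^5, ε/D = 0.00261, f = 0.02665, h_1 = f(L/D)V²/2g = 78.15 m
Pipe 2: V = 0.04001 m/s, Re = 1.51×10^4, ε/D = 1.78×10^-4, f = 0.02814, h_2 = f(L/D)V²/2g = 0.005279 m
Series → Q common, losses add: H = Σh = 78.16 m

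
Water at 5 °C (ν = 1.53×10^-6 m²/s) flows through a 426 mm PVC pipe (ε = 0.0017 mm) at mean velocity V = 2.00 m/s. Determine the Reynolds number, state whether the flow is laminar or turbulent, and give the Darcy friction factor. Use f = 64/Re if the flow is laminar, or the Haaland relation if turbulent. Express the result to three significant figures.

Re ≈ 5.57×10^5; turbulent; f ≈ 0.0129

Re = VD/ν = 2.000·0.426/1.53×10^-6 = 5.57×10^5
Re > 4000 → turbulent; ε/D = 3.99×10^-6
Haaland: f = 0.01286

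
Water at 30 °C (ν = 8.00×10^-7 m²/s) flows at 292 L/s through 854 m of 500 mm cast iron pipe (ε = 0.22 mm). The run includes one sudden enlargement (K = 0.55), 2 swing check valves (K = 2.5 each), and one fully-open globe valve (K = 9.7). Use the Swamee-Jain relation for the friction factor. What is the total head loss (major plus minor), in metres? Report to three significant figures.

H_L ≈ 4.98 m

V = 4Q/(πD²) = 1.487 m/s; V²/2g = 0.1127 m
Re = 9.29×10^5, ε/D = 4.40×10^-4 → f = 0.01692 (Swamee-Jain)
Major: h_f = f(L/D)·V²/2g = 0.01692·1708·0.1127 = 3.258 m
Minor: ΣK = 15.2; h_m = ΣK·V²/2g = 1.719 m
Total H_L = 3.258 + 1.719 = 4.977 m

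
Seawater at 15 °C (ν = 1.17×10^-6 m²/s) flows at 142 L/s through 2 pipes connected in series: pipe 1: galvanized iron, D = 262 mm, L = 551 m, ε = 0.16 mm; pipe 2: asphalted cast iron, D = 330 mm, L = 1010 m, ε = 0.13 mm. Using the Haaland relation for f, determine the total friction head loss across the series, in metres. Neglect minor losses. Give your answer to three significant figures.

H ≈ 20.8 m

Pipe 1: V = 2.634 m/s, Re = 5.90×10^5, ε/D = 6.11×10^-4, f = 0.01814, h_1 = f(L/D)V²/2g = 13.49 m
Pipe 2: V = 1.660 m/s, Re = 4.68×10^5, ε/D = 3.94×10^-4, f = 0.01692, h_2 = f(L/D)V²/2g = 7.277 m
Series → Q common, losses add: H = Σh = 20.77 m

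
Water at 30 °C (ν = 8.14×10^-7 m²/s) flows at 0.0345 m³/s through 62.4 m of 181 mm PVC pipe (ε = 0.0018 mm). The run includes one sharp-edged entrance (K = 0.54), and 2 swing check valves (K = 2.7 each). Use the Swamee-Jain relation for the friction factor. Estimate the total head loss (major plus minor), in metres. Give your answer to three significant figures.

V = 4Q/(πD²) = 1.341 m/s; V²/2g = 0.09163 m
Re = 2.98×10^5, ε/D = 9.94×10^-6 → f = 0.01451 (Swamee-Jain)
Major: h_f = f(L/D)·V²/2g = 0.01451·344.8·0.09163 = 0.4583 m
Minor: ΣK = 5.94; h_m = ΣK·V²/2g = 0.5443 m
Total H_L = 0.4583 + 0.5443 = 1.003 m

H_L ≈ 1.00 m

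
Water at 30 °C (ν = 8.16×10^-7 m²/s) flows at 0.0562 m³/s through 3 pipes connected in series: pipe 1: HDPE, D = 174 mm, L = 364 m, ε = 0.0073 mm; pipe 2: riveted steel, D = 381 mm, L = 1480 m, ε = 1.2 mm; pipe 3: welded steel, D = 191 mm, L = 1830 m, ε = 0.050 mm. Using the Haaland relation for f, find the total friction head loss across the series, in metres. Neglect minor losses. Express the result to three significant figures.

Pipe 1: V = 2.363 m/s, Re = 5.04×10^5, ε/D = 4.20×10^-5, f = 0.01356, h_1 = f(L/D)V²/2g = 8.075 m
Pipe 2: V = 0.4929 m/s, Re = 2.30×10^5, ε/D = 0.00315, f = 0.02709, h_2 = f(L/D)V²/2g = 1.303 m
Pipe 3: V = 1.961 m/s, Re = 4.59×10^5, ε/D = 2.62×10^-4, f = 0.01594, h_3 = f(L/D)V²/2g = 29.94 m
Series → Q common, losses add: H = Σh = 39.32 m

H ≈ 39.3 m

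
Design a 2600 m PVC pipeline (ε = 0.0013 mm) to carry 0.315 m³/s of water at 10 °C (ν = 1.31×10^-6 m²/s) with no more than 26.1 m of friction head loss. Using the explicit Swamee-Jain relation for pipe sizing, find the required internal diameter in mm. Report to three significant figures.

Swamee-Jain (Type III): D = 0.66·[ε^1.25·(LQ²/(gh_f))^4.75 + ν·Q^9.4·(L/(gh_f))^5.2]^0.04
LQ²/(gh_f) = 1.008; L/(gh_f) = 10.15
Term 1 = ε^1.25·(…)^4.75 = 4.55×10^-8; Term 2 = ν·Q^9.4·(…)^5.2 = 4.33×10^-6
D = 0.66·(4.55×10^-8 + 4.33×10^-6)^0.04 = 0.4029 m = 403 mm
Check: V = 2.47 m/s, Re = 7.60×10^5, f = 0.01223, h_f = 24.6 m ≈ 26.1 m ✓

D ≈ 403 mm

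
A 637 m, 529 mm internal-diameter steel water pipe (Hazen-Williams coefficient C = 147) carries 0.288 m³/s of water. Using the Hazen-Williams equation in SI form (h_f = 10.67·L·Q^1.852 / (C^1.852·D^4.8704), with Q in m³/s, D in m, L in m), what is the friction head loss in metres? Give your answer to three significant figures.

h_f = 10.67·637·0.288^1.852 / (147^1.852·0.529^4.8704) = 1.459 m

h_f ≈ 1.46 m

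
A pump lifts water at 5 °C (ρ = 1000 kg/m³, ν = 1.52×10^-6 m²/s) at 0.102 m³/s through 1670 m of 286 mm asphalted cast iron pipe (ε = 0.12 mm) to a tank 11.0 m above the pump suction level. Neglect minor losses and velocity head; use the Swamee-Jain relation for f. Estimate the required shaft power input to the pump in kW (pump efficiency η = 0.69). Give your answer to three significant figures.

V = 4Q/(πD²) = 1.588 m/s; Re = 2.99×10^5; ε/D = 4.20×10^-4; f = 0.01786
h_f = f(L/D)V²/2g = 13.40 m
Total head H = z + h_f = 11.0 + 13.40 = 24.40 m
P_hyd = ρgQH = 1000·9.81·0.102·24.40 = 24.41 kW
P_shaft = P_hyd/η = 24.41/0.69 = 35.38 kW

P_shaft ≈ 35.4 kW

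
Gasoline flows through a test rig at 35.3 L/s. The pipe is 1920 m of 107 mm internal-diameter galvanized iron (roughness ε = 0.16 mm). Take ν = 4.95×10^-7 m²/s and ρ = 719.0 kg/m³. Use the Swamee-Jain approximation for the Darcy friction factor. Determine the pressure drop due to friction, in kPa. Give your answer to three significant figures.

Δp ≈ 2190 kPa

V = 4Q/(πD²) = 4·0.0353/(π·0.107²) = 3.926 m/s
Re = VD/ν = 3.926·0.107/4.95×10^-7 = 8.49×10^5 → turbulent
ε/D = 0.16/107 = 0.00150
Swamee-Jain: f = 0.02207
h_f = f(L/D)V²/(2g) = 0.02207·(1920/0.107)·3.926²/(2·9.81) = 311.0 m
Δp = ρg·h_f = 719.0·9.81·311.0 = 2194 kPa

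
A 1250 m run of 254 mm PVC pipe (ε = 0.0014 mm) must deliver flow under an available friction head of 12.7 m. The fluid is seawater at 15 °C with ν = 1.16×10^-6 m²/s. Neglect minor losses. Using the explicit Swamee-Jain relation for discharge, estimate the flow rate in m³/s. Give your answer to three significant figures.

Q ≈ 0.0976 m³/s

Swamee-Jain (Type II): Q = -0.965·√(gD⁵h_f/L)·ln[ε/(3.7D) + √(3.17ν²L/(gD³h_f))]
√(gD⁵h_f/L) = √(9.81·0.254⁵·12.7/1250) = 0.01027
ε/(3.7D) = 1.49×10^-6; √(3.17ν²L/(gD³h_f)) = 5.11×10^-5
Q = -0.965·0.01027·ln(5.259×10^-5) = 0.09760 m³/s
Check: V = 1.93 m/s, Re = 4.22×10^5, f = 0.01358, h_f = 12.6 m ≈ 12.7 m ✓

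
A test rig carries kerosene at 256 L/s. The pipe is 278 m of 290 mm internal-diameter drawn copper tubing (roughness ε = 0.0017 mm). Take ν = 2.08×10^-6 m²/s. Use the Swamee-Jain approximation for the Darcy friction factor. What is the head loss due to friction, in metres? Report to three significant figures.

V = 4Q/(πD²) = 4·0.256/(π·0.290²) = 3.876 m/s
Re = VD/ν = 3.876·0.290/2.08×10^-6 = 5.40×10^5 → turbulent
ε/D = 0.0017/290 = 5.86×10^-6
Swamee-Jain: f = 0.01301
h_f = f(L/D)V²/(2g) = 0.01301·(278/0.290)·3.876²/(2·9.81) = 9.549 m

h_f ≈ 9.55 m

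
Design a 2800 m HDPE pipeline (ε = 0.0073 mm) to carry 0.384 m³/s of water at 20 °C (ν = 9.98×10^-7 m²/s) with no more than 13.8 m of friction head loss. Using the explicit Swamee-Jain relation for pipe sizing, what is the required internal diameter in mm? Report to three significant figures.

D ≈ 499 mm

Swamee-Jain (Type III): D = 0.66·[ε^1.25·(LQ²/(gh_f))^4.75 + ν·Q^9.4·(L/(gh_f))^5.2]^0.04
LQ²/(gh_f) = 3.050; L/(gh_f) = 20.68
Term 1 = ε^1.25·(…)^4.75 = 7.58×10^-5; Term 2 = ν·Q^9.4·(…)^5.2 = 8.57×10^-4
D = 0.66·(7.58×10^-5 + 8.57×10^-4)^0.04 = 0.4993 m = 499 mm
Check: V = 1.96 m/s, Re = 9.81×10^5, f = 0.01199, h_f = 13.2 m ≈ 13.8 m ✓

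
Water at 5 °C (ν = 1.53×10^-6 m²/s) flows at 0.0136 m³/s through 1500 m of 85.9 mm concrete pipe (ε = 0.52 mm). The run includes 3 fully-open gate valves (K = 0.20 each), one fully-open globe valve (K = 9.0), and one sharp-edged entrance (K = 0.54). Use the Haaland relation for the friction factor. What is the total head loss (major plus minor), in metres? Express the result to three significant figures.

H_L ≈ 164 m

V = 4Q/(πD²) = 2.347 m/s; V²/2g = 0.2807 m
Re = 1.32×10^5, ε/D = 0.00605 → f = 0.03285 (Haaland)
Major: h_f = f(L/D)·V²/2g = 0.03285·17462·0.2807 = 161.0 m
Minor: ΣK = 10.1; h_m = ΣK·V²/2g = 2.846 m
Total H_L = 161.0 + 2.846 = 163.8 m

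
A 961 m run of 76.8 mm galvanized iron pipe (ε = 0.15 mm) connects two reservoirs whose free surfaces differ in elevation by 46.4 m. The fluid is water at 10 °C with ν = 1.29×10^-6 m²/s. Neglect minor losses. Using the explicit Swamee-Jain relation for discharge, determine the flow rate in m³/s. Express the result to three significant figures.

Swamee-Jain (Type II): Q = -0.965·√(gD⁵h_f/L)·ln[ε/(3.7D) + √(3.17ν²L/(gD³h_f))]
√(gD⁵h_f/L) = √(9.81·0.0768⁵·46.4/961) = 0.001125
ε/(3.7D) = 5.28×10^-4; √(3.17ν²L/(gD³h_f)) = 1.57×10^-4
Q = -0.965·0.001125·ln(6.847×10^-4) = 0.007910 m³/s
Check: V = 1.71 m/s, Re = 1.02×10^5, f = 0.02518, h_f = 46.8 m ≈ 46.4 m ✓

Q ≈ 0.00791 m³/s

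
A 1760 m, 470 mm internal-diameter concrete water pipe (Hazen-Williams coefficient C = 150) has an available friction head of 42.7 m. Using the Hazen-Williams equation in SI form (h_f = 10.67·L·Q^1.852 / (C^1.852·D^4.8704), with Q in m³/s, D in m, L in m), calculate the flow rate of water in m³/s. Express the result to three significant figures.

Q ≈ 0.770 m³/s

Rearranging: Q = [h_f·C^1.852·D^4.8704 / (10.67·L)]^(1/1.852)
Q = [42.7·150^1.852·0.470^4.8704 / (10.67·1760)]^0.540 = 0.7701 m³/s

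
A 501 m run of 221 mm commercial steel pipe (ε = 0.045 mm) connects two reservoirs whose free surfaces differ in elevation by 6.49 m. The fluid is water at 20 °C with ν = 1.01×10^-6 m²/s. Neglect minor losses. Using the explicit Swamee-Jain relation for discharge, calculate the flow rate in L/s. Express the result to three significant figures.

Swamee-Jain (Type II): Q = -0.965·√(gD⁵h_f/L)·ln[ε/(3.7D) + √(3.17ν²L/(gD³h_f))]
√(gD⁵h_f/L) = √(9.81·0.221⁵·6.49/501) = 0.008185
ε/(3.7D) = 5.50×10^-5; √(3.17ν²L/(gD³h_f)) = 4.86×10^-5
Q = -0.965·0.008185·ln(1.036×10^-4) = 0.07247 m³/s
Check: V = 1.89 m/s, Re = 4.13×10^5, f = 0.01581, h_f = 6.52 m ≈ 6.49 m ✓

Q ≈ 72.5 L/s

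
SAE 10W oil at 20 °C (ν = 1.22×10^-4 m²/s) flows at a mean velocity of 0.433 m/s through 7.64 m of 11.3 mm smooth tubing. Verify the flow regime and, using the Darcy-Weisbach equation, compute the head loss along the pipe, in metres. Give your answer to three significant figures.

Re = VD/ν = 0.433·0.01130/1.22×10^-4 = 40.1 → laminar (Re < 2300)
f = 64/Re = 1.596
h_f = f(L/D)V²/(2g) = 1.596·(7.64/0.01130)·0.433²/(2·9.81) = 10.31 m

h_f ≈ 10.3 m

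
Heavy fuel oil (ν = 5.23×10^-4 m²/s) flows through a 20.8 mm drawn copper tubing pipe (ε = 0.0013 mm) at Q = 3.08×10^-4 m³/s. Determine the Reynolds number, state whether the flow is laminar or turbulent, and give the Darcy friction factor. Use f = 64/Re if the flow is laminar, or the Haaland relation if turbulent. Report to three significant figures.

Re ≈ 36.0; laminar; f = 64/Re ≈ 1.78

V = 4Q/(πD²) = 0.9064 m/s
Re = VD/ν = 0.9064·0.0208/5.23×10^-4 = 36.0
Re < 2300 → laminar → f = 64/Re = 1.775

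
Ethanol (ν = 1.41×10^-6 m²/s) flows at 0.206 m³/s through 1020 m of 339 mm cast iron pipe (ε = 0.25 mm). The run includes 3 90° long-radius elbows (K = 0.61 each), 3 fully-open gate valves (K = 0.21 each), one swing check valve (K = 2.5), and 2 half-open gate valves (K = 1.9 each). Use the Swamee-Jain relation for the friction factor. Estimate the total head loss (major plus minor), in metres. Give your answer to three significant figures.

H_L ≈ 17.5 m

V = 4Q/(πD²) = 2.282 m/s; V²/2g = 0.2655 m
Re = 5.49×10^5, ε/D = 7.37×10^-4 → f = 0.01905 (Swamee-Jain)
Major: h_f = f(L/D)·V²/2g = 0.01905·3009·0.2655 = 15.22 m
Minor: ΣK = 8.76; h_m = ΣK·V²/2g = 2.326 m
Total H_L = 15.22 + 2.326 = 17.54 m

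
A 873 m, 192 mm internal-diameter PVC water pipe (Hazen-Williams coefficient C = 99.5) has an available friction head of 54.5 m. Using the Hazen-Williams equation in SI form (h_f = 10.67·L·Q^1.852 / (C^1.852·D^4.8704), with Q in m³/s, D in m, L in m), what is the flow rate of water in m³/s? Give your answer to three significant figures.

Rearranging: Q = [h_f·C^1.852·D^4.8704 / (10.67·L)]^(1/1.852)
Q = [54.5·99.5^1.852·0.192^4.8704 / (10.67·873)]^0.540 = 0.08081 m³/s

Q ≈ 0.0808 m³/s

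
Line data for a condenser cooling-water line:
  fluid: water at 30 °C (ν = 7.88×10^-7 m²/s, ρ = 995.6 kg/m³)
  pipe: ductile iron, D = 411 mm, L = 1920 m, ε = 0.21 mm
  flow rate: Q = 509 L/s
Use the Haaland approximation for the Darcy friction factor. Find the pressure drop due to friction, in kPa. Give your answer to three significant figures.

V = 4Q/(πD²) = 4·0.509/(π·0.411²) = 3.837 m/s
Re = VD/ν = 3.837·0.411/7.88×10^-7 = 2.00×10^6 → turbulent
ε/D = 0.21/411 = 5.11×10^-4
Haaland: f = 0.01704
h_f = f(L/D)V²/(2g) = 0.01704·(1920/0.411)·3.837²/(2·9.81) = 59.70 m
Δp = ρg·h_f = 995.6·9.81·59.70 = 583.1 kPa

Δp ≈ 583 kPa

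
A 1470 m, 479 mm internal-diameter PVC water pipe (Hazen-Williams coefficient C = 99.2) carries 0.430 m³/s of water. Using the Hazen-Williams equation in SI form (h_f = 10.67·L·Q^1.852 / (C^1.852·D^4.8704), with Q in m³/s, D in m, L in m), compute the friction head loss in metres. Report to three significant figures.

h_f ≈ 23.8 m

h_f = 10.67·1470·0.430^1.852 / (99.2^1.852·0.479^4.8704) = 23.77 m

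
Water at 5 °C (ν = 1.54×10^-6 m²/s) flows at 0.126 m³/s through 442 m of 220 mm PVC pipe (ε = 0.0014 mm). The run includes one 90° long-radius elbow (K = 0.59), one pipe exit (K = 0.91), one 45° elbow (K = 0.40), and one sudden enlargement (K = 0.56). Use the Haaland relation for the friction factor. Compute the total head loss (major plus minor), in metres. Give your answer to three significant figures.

H_L ≈ 16.3 m

V = 4Q/(πD²) = 3.315 m/s; V²/2g = 0.5600 m
Re = 4.74×10^5, ε/D = 6.36×10^-6 → f = 0.01326 (Haaland)
Major: h_f = f(L/D)·V²/2g = 0.01326·2009·0.5600 = 14.92 m
Minor: ΣK = 2.46; h_m = ΣK·V²/2g = 1.378 m
Total H_L = 14.92 + 1.378 = 16.29 m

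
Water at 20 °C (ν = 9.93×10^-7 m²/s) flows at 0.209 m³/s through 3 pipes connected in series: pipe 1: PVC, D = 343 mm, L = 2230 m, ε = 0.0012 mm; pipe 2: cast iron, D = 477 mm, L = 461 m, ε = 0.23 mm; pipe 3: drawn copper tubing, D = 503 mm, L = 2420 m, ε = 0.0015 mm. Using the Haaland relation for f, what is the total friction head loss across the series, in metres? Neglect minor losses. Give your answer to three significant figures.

H ≈ 25.2 m

Pipe 1: V = 2.262 m/s, Re = 7.81×10^5, ε/D = 3.50×10^-6, f = 0.01213, h_1 = f(L/D)V²/2g = 20.57 m
Pipe 2: V = 1.170 m/s, Re = 5.62×10^5, ε/D = 4.82×10^-4, f = 0.01737, h_2 = f(L/D)V²/2g = 1.171 m
Pipe 3: V = 1.052 m/s, Re = 5.33×10^5, ε/D = 2.98×10^-6, f = 0.01295, h_3 = f(L/D)V²/2g = 3.513 m
Series → Q common, losses add: H = Σh = 25.25 m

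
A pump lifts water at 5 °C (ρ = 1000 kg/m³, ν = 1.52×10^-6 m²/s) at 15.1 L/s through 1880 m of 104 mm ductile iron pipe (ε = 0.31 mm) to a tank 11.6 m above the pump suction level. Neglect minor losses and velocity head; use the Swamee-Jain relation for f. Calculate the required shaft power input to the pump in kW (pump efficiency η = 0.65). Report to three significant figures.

V = 4Q/(πD²) = 1.778 m/s; Re = 1.22×10^5; ε/D = 0.00298; f = 0.02743
h_f = f(L/D)V²/2g = 79.87 m
Total head H = z + h_f = 11.6 + 79.87 = 91.47 m
P_hyd = ρgQH = 1000·9.81·0.0151·91.47 = 13.55 kW
P_shaft = P_hyd/η = 13.55/0.65 = 20.84 kW

P_shaft ≈ 20.8 kW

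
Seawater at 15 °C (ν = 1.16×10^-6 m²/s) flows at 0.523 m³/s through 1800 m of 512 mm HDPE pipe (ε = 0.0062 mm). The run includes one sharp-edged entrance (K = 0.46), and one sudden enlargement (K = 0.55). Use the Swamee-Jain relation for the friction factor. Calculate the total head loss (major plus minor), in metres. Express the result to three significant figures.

V = 4Q/(πD²) = 2.540 m/s; V²/2g = 0.3289 m
Re = 1.12×10^6, ε/D = 1.21×10^-5 → f = 0.01170 (Swamee-Jain)
Major: h_f = f(L/D)·V²/2g = 0.01170·3516·0.3289 = 13.53 m
Minor: ΣK = 1.01; h_m = ΣK·V²/2g = 0.3322 m
Total H_L = 13.53 + 0.3322 = 13.86 m

H_L ≈ 13.9 m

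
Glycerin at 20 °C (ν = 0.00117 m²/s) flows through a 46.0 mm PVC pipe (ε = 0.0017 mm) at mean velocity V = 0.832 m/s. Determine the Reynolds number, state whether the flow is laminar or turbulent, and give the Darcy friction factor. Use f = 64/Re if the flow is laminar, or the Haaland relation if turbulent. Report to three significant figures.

Re = VD/ν = 0.8320·0.0460/0.00117 = 32.7
Re < 2300 → laminar → f = 64/Re = 1.957

Re ≈ 32.7; laminar; f = 64/Re ≈ 1.96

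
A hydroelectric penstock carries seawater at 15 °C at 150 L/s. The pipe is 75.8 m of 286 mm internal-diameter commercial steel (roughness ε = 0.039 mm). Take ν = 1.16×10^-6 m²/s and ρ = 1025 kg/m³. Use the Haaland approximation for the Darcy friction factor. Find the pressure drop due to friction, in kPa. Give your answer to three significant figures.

V = 4Q/(πD²) = 4·0.150/(π·0.286²) = 2.335 m/s
Re = VD/ν = 2.335·0.286/1.16×10^-6 = 5.76×10^5 → turbulent
ε/D = 0.039/286 = 1.36×10^-4
Haaland: f = 0.01446
h_f = f(L/D)V²/(2g) = 0.01446·(75.8/0.286)·2.335²/(2·9.81) = 1.065 m
Δp = ρg·h_f = 1025·9.81·1.065 = 10.71 kPa

Δp ≈ 10.7 kPa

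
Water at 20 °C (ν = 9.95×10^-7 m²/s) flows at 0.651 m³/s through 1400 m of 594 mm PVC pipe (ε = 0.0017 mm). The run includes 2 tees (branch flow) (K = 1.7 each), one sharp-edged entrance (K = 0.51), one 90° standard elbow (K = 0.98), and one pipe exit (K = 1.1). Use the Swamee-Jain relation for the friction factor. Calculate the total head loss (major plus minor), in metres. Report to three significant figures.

V = 4Q/(πD²) = 2.349 m/s; V²/2g = 0.2813 m
Re = 1.40×10^6, ε/D = 2.86×10^-6 → f = 0.01106 (Swamee-Jain)
Major: h_f = f(L/D)·V²/2g = 0.01106·2357·0.2813 = 7.334 m
Minor: ΣK = 5.99; h_m = ΣK·V²/2g = 1.685 m
Total H_L = 7.334 + 1.685 = 9.019 m

H_L ≈ 9.02 m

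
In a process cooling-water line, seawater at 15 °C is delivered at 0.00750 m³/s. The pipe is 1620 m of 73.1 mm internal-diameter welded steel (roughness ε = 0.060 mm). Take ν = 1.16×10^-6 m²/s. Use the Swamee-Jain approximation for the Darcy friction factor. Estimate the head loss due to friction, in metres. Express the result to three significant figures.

V = 4Q/(πD²) = 4·0.00750/(π·0.0731²) = 1.787 m/s
Re = VD/ν = 1.787·0.0731/1.16×10^-6 = 1.13×10^5 → turbulent
ε/D = 0.060/73.1 = 8.21×10^-4
Swamee-Jain: f = 0.02144
h_f = f(L/D)V²/(2g) = 0.02144·(1620/0.0731)·1.787²/(2·9.81) = 77.34 m

h_f ≈ 77.3 m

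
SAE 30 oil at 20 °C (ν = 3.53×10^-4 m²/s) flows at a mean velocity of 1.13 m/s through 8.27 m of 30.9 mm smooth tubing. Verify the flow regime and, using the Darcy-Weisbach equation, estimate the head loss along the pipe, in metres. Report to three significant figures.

Re = VD/ν = 1.13·0.03090/3.53×10^-4 = 98.9 → laminar (Re < 2300)
f = 64/Re = 0.6470
h_f = f(L/D)V²/(2g) = 0.6470·(8.27/0.03090)·1.13²/(2·9.81) = 11.27 m

h_f ≈ 11.3 m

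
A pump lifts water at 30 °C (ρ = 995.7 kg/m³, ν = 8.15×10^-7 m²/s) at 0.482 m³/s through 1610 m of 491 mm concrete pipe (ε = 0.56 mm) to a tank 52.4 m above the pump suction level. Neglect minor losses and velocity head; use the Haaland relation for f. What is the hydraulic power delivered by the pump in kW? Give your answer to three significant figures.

V = 4Q/(πD²) = 2.546 m/s; Re = 1.53×10^6; ε/D = 0.00114; f = 0.02048
h_f = f(L/D)V²/2g = 22.18 m
Total head H = z + h_f = 52.4 + 22.18 = 74.58 m
P_hyd = ρgQH = 995.7·9.81·0.482·74.58 = 351.1 kW

P_hyd ≈ 351 kW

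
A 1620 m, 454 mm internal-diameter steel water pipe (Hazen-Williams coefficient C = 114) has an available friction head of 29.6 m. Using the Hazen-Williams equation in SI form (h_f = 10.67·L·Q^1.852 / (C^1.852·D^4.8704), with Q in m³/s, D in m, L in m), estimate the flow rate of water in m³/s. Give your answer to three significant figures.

Rearranging: Q = [h_f·C^1.852·D^4.8704 / (10.67·L)]^(1/1.852)
Q = [29.6·114^1.852·0.454^4.8704 / (10.67·1620)]^0.540 = 0.4585 m³/s

Q ≈ 0.458 m³/s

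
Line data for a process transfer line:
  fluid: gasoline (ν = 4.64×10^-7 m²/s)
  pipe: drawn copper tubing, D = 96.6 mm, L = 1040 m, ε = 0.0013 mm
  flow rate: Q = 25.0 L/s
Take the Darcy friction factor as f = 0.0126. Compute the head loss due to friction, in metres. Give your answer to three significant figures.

h_f ≈ 80.4 m

V = 4Q/(πD²) = 4·0.0250/(π·0.0966²) = 3.411 m/s
h_f = f(L/D)V²/(2g) = 0.01260·(1040/0.0966)·3.411²/(2·9.81) = 80.45 m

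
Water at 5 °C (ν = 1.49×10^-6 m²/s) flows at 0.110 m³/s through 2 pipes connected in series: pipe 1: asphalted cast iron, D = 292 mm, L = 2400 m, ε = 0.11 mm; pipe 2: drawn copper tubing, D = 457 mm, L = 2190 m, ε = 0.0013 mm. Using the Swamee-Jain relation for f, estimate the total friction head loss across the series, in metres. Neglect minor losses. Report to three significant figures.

Pipe 1: V = 1.643 m/s, Re = 3.22×10^5, ε/D = 3.77×10^-4, f = 0.01748, h_1 = f(L/D)V²/2g = 19.76 m
Pipe 2: V = 0.6706 m/s, Re = 2.06×10^5, ε/D = 2.84×10^-6, f = 0.01547, h_2 = f(L/D)V²/2g = 1.700 m
Series → Q common, losses add: H = Σh = 21.46 m

H ≈ 21.5 m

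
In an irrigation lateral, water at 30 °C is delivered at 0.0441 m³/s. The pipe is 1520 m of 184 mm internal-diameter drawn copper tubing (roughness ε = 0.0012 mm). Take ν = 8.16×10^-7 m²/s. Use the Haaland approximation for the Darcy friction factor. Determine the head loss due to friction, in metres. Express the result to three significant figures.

h_f ≈ 16.0 m

V = 4Q/(πD²) = 4·0.0441/(π·0.184²) = 1.658 m/s
Re = VD/ν = 1.658·0.184/8.16×10^-7 = 3.74×10^5 → turbulent
ε/D = 0.0012/184 = 6.52×10^-6
Haaland: f = 0.01383
h_f = f(L/D)V²/(2g) = 0.01383·(1520/0.184)·1.658²/(2·9.81) = 16.01 m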